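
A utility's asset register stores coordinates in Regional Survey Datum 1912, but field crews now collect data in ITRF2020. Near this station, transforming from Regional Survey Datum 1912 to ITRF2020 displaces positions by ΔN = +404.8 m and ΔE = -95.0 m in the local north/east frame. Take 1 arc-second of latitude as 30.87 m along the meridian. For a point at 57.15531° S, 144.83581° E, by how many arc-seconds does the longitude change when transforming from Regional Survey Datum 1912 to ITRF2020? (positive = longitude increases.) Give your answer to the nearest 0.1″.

At latitude -57.15531°, cos φ = 0.542364.
1″ of longitude at this latitude = 30.87 × cos φ = 16.7428 m, so Δλ = -95.0 / 16.7428 = -5.674″.

Δλ = -5.7″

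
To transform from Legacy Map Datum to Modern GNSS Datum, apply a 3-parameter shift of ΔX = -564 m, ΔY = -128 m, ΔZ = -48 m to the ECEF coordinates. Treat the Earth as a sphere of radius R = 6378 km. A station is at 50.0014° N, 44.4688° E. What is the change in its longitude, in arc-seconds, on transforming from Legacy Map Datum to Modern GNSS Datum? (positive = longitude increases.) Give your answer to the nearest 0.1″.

Δλ = 15.3″

sin φ = 0.766060, cos φ = 0.642769, sin λ = 0.700521, cos λ = 0.713632.
East component: ΔE = −sin λ·ΔX + cos λ·ΔY = −(0.700521)(-564) + (0.713632)(-128) = 303.75 m.
1° of latitude spans πR/180 = 111317 m; at latitude φ, 1° of longitude spans that × cos φ = 71551.2 m, so Δλ = 303.75 / 71551.2 × 3600 = 15.283″.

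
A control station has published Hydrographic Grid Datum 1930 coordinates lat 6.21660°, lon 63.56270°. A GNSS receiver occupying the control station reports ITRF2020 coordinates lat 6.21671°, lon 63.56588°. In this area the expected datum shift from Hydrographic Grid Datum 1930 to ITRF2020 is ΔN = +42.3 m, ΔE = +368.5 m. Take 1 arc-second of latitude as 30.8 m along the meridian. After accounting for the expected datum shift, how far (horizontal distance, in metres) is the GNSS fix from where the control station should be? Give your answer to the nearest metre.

Observed coordinate differences: Δφ = +0.00011°, Δλ = +0.00318°.
Converting to metres (1° lat = 110880 m, cos φ = 0.994120): observed ΔN = 12.2 m, observed ΔE = 350.5 m.
Subtracting the expected shift leaves a residual of 12.2 − (42.3) = -30.1 m north and 350.5 − (368.5) = -18.0 m east.
Residual distance = √((-30.1)² + (-18.0)²) = 35.1 m.

35 m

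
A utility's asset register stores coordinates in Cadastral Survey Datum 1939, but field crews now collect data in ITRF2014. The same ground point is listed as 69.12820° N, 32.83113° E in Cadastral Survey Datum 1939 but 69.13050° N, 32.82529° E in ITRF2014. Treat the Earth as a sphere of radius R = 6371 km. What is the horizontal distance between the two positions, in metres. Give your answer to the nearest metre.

Δφ = 69.13050° − 69.12820° = +0.00230°; Δλ = 32.82529° − 32.83113° = -0.00584°.
1° along a meridian = πR/180 = 111195 m.
ΔN = Δφ × 111195 = 255.7 m; ΔE = Δλ × 111195 × cos(69.12820°) = -0.00584 × 111195 × 0.356278 = -231.4 m.
Distance = √(ΔE² + ΔN²) = √((-231.4)² + 255.7²) = 344.9 m.

345 m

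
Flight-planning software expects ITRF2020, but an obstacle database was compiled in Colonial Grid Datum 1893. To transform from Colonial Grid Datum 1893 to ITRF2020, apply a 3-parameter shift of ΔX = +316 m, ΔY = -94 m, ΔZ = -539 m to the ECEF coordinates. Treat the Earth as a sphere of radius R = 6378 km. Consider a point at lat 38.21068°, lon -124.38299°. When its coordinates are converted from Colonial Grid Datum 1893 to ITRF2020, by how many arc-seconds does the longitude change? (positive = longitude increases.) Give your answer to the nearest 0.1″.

Δλ = 12.9″

sin φ = 0.618555, cos φ = 0.785742, sin λ = -0.825281, cos λ = -0.564722.
East component: ΔE = −sin λ·ΔX + cos λ·ΔY = −(-0.825281)(316) + (-0.564722)(-94) = 313.87 m.
1° of latitude spans πR/180 = 111317 m; at latitude φ, 1° of longitude spans that × cos φ = 87466.5 m, so Δλ = 313.87 / 87466.5 × 3600 = 12.919″.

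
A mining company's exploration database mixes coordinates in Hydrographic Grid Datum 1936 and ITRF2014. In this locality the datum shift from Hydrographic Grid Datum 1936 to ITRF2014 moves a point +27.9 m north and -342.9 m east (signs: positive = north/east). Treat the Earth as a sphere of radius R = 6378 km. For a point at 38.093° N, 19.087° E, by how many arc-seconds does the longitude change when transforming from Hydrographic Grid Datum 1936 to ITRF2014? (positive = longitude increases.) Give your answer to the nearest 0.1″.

Δλ = -14.1″

At latitude 38.093°, cos φ = 0.787010.
One radian of longitude at latitude φ spans R cos φ, so Δλ = ΔE / (R cos φ) = -342.9 / (6378000 × 0.787010) = -6.8313e-05 rad = -14.091″.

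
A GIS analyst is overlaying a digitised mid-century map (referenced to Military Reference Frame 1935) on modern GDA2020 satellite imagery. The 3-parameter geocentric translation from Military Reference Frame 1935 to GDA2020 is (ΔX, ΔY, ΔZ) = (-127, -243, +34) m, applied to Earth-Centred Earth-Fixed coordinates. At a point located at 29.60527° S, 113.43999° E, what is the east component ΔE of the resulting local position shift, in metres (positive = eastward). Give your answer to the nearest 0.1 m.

The local east axis at (φ, λ) is (−sin λ, cos λ, 0), so ΔE = −sin(113.43999°)·(-127) + cos(113.43999°)·(-243) = 213.18 m.

ΔE = 213.2 m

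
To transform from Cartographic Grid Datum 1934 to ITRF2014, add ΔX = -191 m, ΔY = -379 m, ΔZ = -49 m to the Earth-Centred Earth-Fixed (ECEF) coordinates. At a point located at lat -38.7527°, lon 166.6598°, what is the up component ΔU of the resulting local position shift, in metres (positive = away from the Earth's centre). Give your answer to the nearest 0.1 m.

At φ = -38.7527°, λ = 166.6598°: sin φ = -0.625960, cos φ = 0.779855, sin λ = 0.230732, cos λ = -0.973017.
ΔU = cos φ cos λ·ΔX + cos φ sin λ·ΔY + sin φ·ΔZ = (0.779855)(-0.973017)(-191) + (0.779855)(0.230732)(-379) + (-0.625960)(-49) = 107.41 m.

ΔU = 107.4 m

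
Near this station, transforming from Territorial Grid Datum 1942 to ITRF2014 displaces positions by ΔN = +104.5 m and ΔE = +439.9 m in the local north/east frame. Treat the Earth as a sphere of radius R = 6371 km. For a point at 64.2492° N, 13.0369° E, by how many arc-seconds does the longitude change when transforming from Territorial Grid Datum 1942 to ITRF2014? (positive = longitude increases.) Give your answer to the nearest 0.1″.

Δλ = 32.8″

At latitude 64.2492°, cos φ = 0.434458.
One radian of longitude at latitude φ spans R cos φ, so Δλ = ΔE / (R cos φ) = 439.9 / (6371000 × 0.434458) = 1.5893e-04 rad = 32.781″.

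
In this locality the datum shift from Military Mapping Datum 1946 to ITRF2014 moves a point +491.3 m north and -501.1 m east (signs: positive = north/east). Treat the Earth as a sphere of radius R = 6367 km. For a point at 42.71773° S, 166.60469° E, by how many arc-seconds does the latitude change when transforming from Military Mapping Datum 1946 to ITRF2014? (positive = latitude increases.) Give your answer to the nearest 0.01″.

On a sphere of radius R, 1 rad of latitude = R, so Δφ = ΔN / R = 491.3 / 6367000 = 7.7163e-05 rad = 15.916″.

Δφ = 15.92″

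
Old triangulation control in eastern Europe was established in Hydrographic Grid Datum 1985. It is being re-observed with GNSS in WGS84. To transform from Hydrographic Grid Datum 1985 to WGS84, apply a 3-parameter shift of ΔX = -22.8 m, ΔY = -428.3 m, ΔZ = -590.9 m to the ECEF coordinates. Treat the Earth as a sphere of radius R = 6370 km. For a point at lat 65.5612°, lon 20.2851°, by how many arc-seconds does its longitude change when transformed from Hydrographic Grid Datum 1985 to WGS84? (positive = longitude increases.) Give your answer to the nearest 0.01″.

sin φ = 0.910404, cos φ = 0.413721, sin λ = 0.346692, cos λ = 0.937979.
East component: ΔE = −sin λ·ΔX + cos λ·ΔY = −(0.346692)(-22.8) + (0.937979)(-428.3) = -393.83 m.
1° of latitude spans πR/180 = 111177 m; at latitude φ, 1° of longitude spans that × cos φ = 45996.5 m, so Δλ = -393.83 / 45996.5 × 3600 = -30.824″.

Δλ = -30.82″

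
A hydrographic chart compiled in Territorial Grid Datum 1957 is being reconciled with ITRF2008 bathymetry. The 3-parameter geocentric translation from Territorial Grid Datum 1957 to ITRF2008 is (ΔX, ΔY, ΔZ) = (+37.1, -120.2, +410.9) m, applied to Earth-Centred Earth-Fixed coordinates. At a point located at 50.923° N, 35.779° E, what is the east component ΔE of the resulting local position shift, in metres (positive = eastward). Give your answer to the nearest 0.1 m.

The local east axis at (φ, λ) is (−sin λ, cos λ, 0), so ΔE = −sin(35.779°)·37.1 + cos(35.779°)·(-120.2) = -119.21 m.

ΔE = -119.2 m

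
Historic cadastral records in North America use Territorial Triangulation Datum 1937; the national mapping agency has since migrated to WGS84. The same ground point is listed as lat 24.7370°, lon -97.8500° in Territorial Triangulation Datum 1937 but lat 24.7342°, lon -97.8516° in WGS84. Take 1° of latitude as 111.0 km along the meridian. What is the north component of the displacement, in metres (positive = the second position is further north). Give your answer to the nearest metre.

ΔN = -311 m

Δφ = 24.7342° − 24.7370° = -0.0028°; Δλ = -97.8516° − -97.8500° = -0.0016°.
ΔN = Δφ × 111000 = -310.8 m; ΔE = Δλ × 111000 × cos(24.7370°) = -0.0016 × 111000 × 0.908238 = -161.3 m.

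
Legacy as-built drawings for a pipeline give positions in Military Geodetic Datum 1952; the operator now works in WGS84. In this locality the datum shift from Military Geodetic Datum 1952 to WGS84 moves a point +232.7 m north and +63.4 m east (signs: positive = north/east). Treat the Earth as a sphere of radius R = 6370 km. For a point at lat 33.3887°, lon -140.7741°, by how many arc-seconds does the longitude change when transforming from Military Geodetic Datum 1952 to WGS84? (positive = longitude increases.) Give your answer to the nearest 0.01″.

At latitude 33.3887°, cos φ = 0.834956.
One radian of longitude at latitude φ spans R cos φ, so Δλ = ΔE / (R cos φ) = 63.4 / (6370000 × 0.834956) = 1.1920e-05 rad = 2.459″.

Δλ = 2.46″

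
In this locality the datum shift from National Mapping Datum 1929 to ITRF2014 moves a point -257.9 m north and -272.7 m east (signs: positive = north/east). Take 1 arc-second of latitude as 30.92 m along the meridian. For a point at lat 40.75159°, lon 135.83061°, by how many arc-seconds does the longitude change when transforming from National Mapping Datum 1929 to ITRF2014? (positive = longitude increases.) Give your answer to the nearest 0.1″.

At latitude 40.75159°, cos φ = 0.757547.
1″ of longitude at this latitude = 30.92 × cos φ = 23.4233 m, so Δλ = -272.7 / 23.4233 = -11.642″.

Δλ = -11.6″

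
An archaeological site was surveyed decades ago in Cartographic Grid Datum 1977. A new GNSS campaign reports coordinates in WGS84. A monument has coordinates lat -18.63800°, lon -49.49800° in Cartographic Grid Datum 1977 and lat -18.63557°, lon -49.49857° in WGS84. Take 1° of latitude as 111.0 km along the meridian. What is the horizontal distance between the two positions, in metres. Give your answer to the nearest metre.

276 m

Δφ = -18.63557° − -18.63800° = +0.00243°; Δλ = -49.49857° − -49.49800° = -0.00057°.
ΔN = Δφ × 111000 = 269.7 m; ΔE = Δλ × 111000 × cos(-18.63800°) = -0.00057 × 111000 × 0.947557 = -60.0 m.
Distance = √(ΔE² + ΔN²) = √((-60.0)² + 269.7²) = 276.3 m.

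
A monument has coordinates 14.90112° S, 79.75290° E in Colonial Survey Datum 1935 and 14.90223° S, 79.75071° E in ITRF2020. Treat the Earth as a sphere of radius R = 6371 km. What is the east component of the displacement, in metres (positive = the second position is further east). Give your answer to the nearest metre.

Δφ = -14.90223° − -14.90112° = -0.00111°; Δλ = 79.75071° − 79.75290° = -0.00219°.
1° along a meridian = πR/180 = 111195 m.
ΔN = Δφ × 111195 = -123.4 m; ΔE = Δλ × 111195 × cos(-14.90112°) = -0.00219 × 111195 × 0.966371 = -235.3 m.

ΔE = -235 m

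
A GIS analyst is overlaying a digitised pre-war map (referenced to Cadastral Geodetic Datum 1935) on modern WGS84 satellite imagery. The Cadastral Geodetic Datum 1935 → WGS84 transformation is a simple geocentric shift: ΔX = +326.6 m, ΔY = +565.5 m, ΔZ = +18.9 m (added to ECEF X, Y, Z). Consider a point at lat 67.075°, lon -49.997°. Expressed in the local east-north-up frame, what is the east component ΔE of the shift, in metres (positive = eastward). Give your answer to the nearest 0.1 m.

At φ = 67.075°, λ = -49.997°: sin φ = 0.921016, cos φ = 0.389526, sin λ = -0.766011, cos λ = 0.642828.
ΔE = −sin λ·ΔX + cos λ·ΔY = −(-0.766011)·(326.6) + (0.642828)·(565.5) = 613.70 m.

ΔE = 613.7 m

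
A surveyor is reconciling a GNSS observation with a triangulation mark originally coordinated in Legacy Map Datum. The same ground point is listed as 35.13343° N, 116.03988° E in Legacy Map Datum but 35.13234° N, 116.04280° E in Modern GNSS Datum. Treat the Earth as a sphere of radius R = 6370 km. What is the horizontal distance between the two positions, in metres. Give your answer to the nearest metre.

Δφ = 35.13234° − 35.13343° = -0.00109°; Δλ = 116.04280° − 116.03988° = +0.00292°.
1° along a meridian = πR/180 = 111177 m.
ΔN = Δφ × 111177 = -121.2 m; ΔE = Δλ × 111177 × cos(35.13343°) = +0.00292 × 111177 × 0.817814 = 265.5 m.
Distance = √(ΔE² + ΔN²) = √(265.5² + (-121.2)²) = 291.8 m.

292 m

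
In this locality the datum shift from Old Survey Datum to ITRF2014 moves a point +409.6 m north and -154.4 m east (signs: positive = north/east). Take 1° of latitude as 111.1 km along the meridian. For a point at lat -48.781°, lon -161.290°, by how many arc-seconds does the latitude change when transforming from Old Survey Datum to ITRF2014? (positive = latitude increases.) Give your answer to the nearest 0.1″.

Δφ = 13.3″

1° of latitude = 111.1 km, so Δφ = 409.6 / 111100 = 0.0036868° = 13.272″.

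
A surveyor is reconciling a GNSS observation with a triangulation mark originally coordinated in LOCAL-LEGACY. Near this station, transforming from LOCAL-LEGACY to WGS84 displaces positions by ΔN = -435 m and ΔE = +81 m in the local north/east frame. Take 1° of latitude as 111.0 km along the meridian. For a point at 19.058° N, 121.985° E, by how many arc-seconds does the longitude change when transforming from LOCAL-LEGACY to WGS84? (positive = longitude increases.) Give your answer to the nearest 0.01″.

Δλ = 2.78″

At latitude 19.058°, cos φ = 0.945189.
1° of longitude at this latitude = 111.0 × cos φ = 104.92 km, so Δλ = 81.0 / 104915.9 = 0.0007720° = 2.779″.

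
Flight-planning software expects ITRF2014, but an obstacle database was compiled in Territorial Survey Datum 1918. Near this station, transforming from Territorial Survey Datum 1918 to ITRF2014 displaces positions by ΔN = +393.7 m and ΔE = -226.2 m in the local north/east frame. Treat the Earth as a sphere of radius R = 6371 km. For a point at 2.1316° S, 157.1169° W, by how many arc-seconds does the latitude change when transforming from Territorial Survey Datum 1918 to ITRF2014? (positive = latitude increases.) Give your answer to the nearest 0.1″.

Δφ = 12.7″

On a sphere of radius R, 1 rad of latitude = R, so Δφ = ΔN / R = 393.7 / 6371000 = 6.1796e-05 rad = 12.746″.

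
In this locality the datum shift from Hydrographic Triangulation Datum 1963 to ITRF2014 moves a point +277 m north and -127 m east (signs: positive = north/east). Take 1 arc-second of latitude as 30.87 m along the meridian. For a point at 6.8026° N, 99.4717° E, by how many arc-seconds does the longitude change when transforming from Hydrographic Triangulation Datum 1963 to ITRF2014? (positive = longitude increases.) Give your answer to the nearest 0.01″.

Δλ = -4.14″

At latitude 6.8026°, cos φ = 0.992960.
1″ of longitude at this latitude = 30.87 × cos φ = 30.6527 m, so Δλ = -127.0 / 30.6527 = -4.143″.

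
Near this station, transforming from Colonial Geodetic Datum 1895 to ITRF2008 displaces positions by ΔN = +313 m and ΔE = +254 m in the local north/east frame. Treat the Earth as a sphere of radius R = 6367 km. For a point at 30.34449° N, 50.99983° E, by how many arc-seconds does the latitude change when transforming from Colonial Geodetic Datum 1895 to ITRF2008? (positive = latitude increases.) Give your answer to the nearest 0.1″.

On a sphere of radius R, 1 rad of latitude = R, so Δφ = ΔN / R = 313.0 / 6367000 = 4.9160e-05 rad = 10.140″.

Δφ = 10.1″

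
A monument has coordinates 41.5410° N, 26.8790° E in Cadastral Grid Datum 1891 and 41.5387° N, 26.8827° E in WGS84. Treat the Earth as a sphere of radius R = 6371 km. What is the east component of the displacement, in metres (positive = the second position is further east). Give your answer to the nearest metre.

Δφ = 41.5387° − 41.5410° = -0.0023°; Δλ = 26.8827° − 26.8790° = +0.0037°.
1° along a meridian = πR/180 = 111195 m.
ΔN = Δφ × 111195 = -255.7 m; ΔE = Δλ × 111195 × cos(41.5410°) = +0.0037 × 111195 × 0.748481 = 307.9 m.

ΔE = 308 m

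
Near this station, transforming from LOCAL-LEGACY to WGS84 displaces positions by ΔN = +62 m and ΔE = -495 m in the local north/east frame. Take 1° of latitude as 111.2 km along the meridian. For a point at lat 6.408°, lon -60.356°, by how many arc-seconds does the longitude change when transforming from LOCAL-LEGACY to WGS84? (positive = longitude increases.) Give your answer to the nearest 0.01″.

At latitude 6.408°, cos φ = 0.993752.
1° of longitude at this latitude = 111.2 × cos φ = 110.51 km, so Δλ = -495.0 / 110505.3 = -0.0044794° = -16.126″.

Δλ = -16.13″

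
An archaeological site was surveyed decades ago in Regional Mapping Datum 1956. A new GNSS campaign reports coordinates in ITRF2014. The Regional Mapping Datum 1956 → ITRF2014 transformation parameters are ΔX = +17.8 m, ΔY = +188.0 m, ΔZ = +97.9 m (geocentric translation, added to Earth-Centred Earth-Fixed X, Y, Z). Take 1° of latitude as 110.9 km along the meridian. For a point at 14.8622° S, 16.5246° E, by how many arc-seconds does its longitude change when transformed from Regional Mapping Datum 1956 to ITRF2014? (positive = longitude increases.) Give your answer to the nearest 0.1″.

sin φ = -0.256495, cos φ = 0.966546, sin λ = 0.284427, cos λ = 0.958698.
East component: ΔE = −sin λ·ΔX + cos λ·ΔY = −(0.284427)(17.8) + (0.958698)(188.0) = 175.17 m.
1° of latitude spans 110900 m; at latitude φ, 1° of longitude spans that × cos φ = 107189.9 m, so Δλ = 175.17 / 107189.9 × 3600 = 5.883″.

Δλ = 5.9″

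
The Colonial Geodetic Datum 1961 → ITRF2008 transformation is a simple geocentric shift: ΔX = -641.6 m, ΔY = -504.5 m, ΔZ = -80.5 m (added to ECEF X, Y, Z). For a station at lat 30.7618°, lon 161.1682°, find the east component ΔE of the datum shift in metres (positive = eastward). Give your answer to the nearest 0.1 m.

At φ = 30.7618°, λ = 161.1682°: sin φ = 0.511470, cos φ = 0.859301, sin λ = 0.322791, cos λ = -0.946470.
ΔE = −sin λ·ΔX + cos λ·ΔY = −(0.322791)·(-641.6) + (-0.946470)·(-504.5) = 684.60 m.

ΔE = 684.6 m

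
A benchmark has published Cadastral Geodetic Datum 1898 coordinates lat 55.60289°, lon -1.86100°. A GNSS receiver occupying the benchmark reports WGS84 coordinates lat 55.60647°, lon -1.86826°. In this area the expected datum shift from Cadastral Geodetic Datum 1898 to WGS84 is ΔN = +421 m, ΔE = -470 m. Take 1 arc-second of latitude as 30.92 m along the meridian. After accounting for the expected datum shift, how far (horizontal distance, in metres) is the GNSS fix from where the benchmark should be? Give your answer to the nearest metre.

Observed coordinate differences: Δφ = +0.00358°, Δλ = -0.00726°.
Converting to metres (1° lat = 111312 m, cos φ = 0.564925): observed ΔN = 398.5 m, observed ΔE = -456.5 m.
Subtracting the expected shift leaves a residual of 398.5 − (421) = -22.5 m north and -456.5 − (-470) = 13.5 m east.
Residual distance = √((-22.5)² + 13.5²) = 26.2 m.

26 m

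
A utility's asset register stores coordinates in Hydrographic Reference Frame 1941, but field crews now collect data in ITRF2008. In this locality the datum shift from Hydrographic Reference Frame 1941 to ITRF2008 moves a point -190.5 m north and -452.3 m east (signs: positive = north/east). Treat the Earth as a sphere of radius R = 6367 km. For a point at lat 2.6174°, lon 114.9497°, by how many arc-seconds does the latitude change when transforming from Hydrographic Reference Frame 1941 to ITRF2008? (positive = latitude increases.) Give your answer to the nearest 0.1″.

On a sphere of radius R, 1 rad of latitude = R, so Δφ = ΔN / R = -190.5 / 6367000 = -2.9920e-05 rad = -6.171″.

Δφ = -6.2″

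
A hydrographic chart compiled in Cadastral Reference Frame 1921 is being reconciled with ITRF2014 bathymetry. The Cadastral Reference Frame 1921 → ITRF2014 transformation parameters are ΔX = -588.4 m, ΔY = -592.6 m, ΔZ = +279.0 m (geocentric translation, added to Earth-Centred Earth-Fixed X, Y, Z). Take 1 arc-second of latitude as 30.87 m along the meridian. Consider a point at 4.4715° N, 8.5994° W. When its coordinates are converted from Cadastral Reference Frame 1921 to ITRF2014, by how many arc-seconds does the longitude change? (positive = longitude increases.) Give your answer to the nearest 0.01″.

Δλ = -21.90″

sin φ = 0.077963, cos φ = 0.996956, sin λ = -0.149525, cos λ = 0.988758.
East component: ΔE = −sin λ·ΔX + cos λ·ΔY = −(-0.149525)(-588.4) + (0.988758)(-592.6) = -673.92 m.
1° of latitude spans 3600 × 30.87 = 111132 m; at latitude φ, 1° of longitude spans that × cos φ = 110793.7 m, so Δλ = -673.92 / 110793.7 × 3600 = -21.898″.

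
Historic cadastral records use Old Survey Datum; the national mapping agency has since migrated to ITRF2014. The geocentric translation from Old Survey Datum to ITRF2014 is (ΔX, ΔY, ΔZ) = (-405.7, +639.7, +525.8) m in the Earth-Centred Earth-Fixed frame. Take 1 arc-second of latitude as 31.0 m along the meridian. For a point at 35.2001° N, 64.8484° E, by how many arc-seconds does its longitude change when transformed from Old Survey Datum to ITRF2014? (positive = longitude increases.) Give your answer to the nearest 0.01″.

Δλ = 25.23″

sin φ = 0.576434, cos φ = 0.817144, sin λ = 0.905186, cos λ = 0.425015.
East component: ΔE = −sin λ·ΔX + cos λ·ΔY = −(0.905186)(-405.7) + (0.425015)(639.7) = 639.12 m.
1° of latitude spans 3600 × 31.00 = 111600 m; at latitude φ, 1° of longitude spans that × cos φ = 91193.3 m, so Δλ = 639.12 / 91193.3 × 3600 = 25.230″.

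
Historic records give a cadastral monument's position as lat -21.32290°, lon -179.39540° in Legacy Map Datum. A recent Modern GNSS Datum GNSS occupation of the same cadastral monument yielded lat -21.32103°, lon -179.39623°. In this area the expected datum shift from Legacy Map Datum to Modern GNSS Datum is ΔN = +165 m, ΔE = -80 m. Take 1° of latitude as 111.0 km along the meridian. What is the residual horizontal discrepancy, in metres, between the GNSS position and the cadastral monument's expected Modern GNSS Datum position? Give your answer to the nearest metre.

Observed coordinate differences: Δφ = +0.00187°, Δλ = -0.00083°.
Converting to metres (1° lat = 111000 m, cos φ = 0.931546): observed ΔN = 207.6 m, observed ΔE = -85.8 m.
Subtracting the expected shift leaves a residual of 207.6 − (165) = 42.6 m north and -85.8 − (-80) = -5.8 m east.
Residual distance = √(42.6² + (-5.8)²) = 43.0 m.

43 m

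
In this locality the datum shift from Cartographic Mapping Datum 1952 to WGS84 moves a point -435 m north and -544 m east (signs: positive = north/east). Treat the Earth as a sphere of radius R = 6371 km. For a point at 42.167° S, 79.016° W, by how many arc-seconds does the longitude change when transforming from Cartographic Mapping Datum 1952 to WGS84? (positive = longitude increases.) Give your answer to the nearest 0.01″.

Δλ = -23.76″

At latitude -42.167°, cos φ = 0.741191.
One radian of longitude at latitude φ spans R cos φ, so Δλ = ΔE / (R cos φ) = -544.0 / (6371000 × 0.741191) = -1.1520e-04 rad = -23.762″.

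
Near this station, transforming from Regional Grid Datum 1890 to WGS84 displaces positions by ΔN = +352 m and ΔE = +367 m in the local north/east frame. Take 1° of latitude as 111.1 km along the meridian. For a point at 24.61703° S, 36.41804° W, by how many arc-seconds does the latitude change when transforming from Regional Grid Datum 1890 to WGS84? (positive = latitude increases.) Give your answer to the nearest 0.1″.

Δφ = 11.4″

1° of latitude = 111.1 km, so Δφ = 352.0 / 111100 = 0.0031683° = 11.406″.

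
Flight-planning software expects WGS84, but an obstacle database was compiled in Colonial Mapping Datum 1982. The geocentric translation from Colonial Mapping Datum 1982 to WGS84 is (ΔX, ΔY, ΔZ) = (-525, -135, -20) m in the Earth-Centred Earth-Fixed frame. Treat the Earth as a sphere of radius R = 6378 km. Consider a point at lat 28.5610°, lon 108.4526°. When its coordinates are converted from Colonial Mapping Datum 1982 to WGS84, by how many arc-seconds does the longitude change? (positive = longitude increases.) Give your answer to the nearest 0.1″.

sin φ = 0.478094, cos φ = 0.878309, sin λ = 0.948586, cos λ = -0.316520.
East component: ΔE = −sin λ·ΔX + cos λ·ΔY = −(0.948586)(-525) + (-0.316520)(-135) = 540.74 m.
1° of latitude spans πR/180 = 111317 m; at latitude φ, 1° of longitude spans that × cos φ = 97770.8 m, so Δλ = 540.74 / 97770.8 × 3600 = 19.910″.

Δλ = 19.9″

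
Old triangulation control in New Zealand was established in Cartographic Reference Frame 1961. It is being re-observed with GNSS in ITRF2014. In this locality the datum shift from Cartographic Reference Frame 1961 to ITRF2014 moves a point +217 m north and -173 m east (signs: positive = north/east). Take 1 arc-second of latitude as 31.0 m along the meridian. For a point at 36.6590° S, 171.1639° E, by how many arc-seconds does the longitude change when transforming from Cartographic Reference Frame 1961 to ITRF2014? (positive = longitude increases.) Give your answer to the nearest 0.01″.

At latitude -36.6590°, cos φ = 0.802203.
1″ of longitude at this latitude = 31.00 × cos φ = 24.8683 m, so Δλ = -173.0 / 24.8683 = -6.957″.

Δλ = -6.96″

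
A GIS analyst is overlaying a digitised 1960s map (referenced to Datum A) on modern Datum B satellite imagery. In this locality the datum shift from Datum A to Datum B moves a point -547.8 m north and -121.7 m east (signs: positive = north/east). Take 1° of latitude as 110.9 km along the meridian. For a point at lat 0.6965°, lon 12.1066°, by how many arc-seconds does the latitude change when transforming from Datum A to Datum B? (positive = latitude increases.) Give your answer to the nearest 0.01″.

1° of latitude = 110.9 km, so Δφ = -547.8 / 110900 = -0.0049396° = -17.783″.

Δφ = -17.78″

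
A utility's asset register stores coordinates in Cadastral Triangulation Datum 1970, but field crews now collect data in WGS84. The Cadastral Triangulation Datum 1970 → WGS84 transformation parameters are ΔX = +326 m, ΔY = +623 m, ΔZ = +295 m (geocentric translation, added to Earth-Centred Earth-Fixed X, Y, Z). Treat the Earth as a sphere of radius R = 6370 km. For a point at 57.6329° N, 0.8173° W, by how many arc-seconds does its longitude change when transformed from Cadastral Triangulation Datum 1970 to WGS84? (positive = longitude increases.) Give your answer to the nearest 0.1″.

sin φ = 0.844635, cos φ = 0.535342, sin λ = -0.014264, cos λ = 0.999898.
East component: ΔE = −sin λ·ΔX + cos λ·ΔY = −(-0.014264)(326) + (0.999898)(623) = 627.59 m.
1° of latitude spans πR/180 = 111177 m; at latitude φ, 1° of longitude spans that × cos φ = 59518.0 m, so Δλ = 627.59 / 59518.0 × 3600 = 37.960″.

Δλ = 38.0″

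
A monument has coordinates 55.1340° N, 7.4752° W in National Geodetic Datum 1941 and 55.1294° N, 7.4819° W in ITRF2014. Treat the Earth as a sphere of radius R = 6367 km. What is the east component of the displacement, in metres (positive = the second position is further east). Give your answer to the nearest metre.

ΔE = -426 m

Δφ = 55.1294° − 55.1340° = -0.0046°; Δλ = -7.4819° − -7.4752° = -0.0067°.
1° along a meridian = πR/180 = 111125 m.
ΔN = Δφ × 111125 = -511.2 m; ΔE = Δλ × 111125 × cos(55.1340°) = -0.0067 × 111125 × 0.571659 = -425.6 m.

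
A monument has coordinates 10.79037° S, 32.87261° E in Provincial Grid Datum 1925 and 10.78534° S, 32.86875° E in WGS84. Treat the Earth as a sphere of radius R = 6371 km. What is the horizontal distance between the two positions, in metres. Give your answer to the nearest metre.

Δφ = -10.78534° − -10.79037° = +0.00503°; Δλ = 32.86875° − 32.87261° = -0.00386°.
1° along a meridian = πR/180 = 111195 m.
ΔN = Δφ × 111195 = 559.3 m; ΔE = Δλ × 111195 × cos(-10.79037°) = -0.00386 × 111195 × 0.982319 = -421.6 m.
Distance = √(ΔE² + ΔN²) = √((-421.6)² + 559.3²) = 700.4 m.

700 m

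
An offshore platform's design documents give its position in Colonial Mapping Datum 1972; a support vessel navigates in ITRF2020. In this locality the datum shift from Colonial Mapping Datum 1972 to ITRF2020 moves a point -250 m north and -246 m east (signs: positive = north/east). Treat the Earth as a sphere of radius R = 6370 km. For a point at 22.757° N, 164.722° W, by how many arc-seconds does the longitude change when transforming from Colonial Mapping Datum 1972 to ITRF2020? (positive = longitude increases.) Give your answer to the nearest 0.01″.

At latitude 22.757°, cos φ = 0.922154.
One radian of longitude at latitude φ spans R cos φ, so Δλ = ΔE / (R cos φ) = -246.0 / (6370000 × 0.922154) = -4.1879e-05 rad = -8.638″.

Δλ = -8.64″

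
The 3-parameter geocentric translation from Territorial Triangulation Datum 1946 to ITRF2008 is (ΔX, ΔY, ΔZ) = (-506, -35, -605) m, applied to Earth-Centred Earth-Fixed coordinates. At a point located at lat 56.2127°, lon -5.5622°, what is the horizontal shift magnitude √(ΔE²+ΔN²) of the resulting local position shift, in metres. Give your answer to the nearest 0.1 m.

115.4 m

The local east axis at (φ, λ) is (−sin λ, cos λ, 0), so ΔE = −sin(-5.5622°)·(-506) + cos(-5.5622°)·(-35) = -83.88 m.
The local north axis is (−sin φ cos λ, −sin φ sin λ, cos φ), giving ΔN = 418.560 − 2.819 − 336.447 = 79.29 m.
Horizontal magnitude = √(ΔE² + ΔN²) = √((-83.88)² + 79.29²) = 115.43 m.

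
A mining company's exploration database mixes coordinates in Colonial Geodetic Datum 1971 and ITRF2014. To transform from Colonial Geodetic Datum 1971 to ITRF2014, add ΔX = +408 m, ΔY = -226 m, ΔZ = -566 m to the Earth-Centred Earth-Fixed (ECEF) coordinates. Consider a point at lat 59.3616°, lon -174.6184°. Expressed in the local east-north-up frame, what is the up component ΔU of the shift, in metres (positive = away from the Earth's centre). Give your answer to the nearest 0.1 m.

The local up (radial) axis is (cos φ cos λ, cos φ sin λ, sin φ), giving ΔU = -207.008 + 10.802 − 486.987 = -683.19 m.

ΔU = -683.2 m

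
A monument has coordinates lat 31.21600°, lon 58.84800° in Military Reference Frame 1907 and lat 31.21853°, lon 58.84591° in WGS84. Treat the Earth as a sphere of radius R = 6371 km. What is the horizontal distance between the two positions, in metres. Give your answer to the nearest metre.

344 m

Δφ = 31.21853° − 31.21600° = +0.00253°; Δλ = 58.84591° − 58.84800° = -0.00209°.
1° along a meridian = πR/180 = 111195 m.
ΔN = Δφ × 111195 = 281.3 m; ΔE = Δλ × 111195 × cos(31.21600°) = -0.00209 × 111195 × 0.855220 = -198.8 m.
Distance = √(ΔE² + ΔN²) = √((-198.8)² + 281.3²) = 344.4 m.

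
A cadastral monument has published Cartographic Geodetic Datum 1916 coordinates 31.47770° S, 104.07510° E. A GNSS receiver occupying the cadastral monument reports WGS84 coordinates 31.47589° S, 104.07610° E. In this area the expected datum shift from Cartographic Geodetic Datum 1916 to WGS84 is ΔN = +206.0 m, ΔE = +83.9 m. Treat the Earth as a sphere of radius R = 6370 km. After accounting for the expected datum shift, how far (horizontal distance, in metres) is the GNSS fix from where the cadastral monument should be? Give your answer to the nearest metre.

Observed coordinate differences: Δφ = +0.00181°, Δλ = +0.00100°.
Converting to metres (1° lat = 111177 m, cos φ = 0.852843): observed ΔN = 201.2 m, observed ΔE = 94.8 m.
Subtracting the expected shift leaves a residual of 201.2 − (206.0) = -4.8 m north and 94.8 − (83.9) = 10.9 m east.
Residual distance = √((-4.8)² + 10.9²) = 11.9 m.

12 m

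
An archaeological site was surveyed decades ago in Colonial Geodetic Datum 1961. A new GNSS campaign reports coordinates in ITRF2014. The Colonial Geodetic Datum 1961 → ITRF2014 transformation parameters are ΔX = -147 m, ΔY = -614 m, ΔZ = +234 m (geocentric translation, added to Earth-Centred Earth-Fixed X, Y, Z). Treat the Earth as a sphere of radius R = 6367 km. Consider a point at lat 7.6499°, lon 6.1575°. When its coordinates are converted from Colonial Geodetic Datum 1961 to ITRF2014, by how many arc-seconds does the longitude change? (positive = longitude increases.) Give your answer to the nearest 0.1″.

sin φ = 0.133120, cos φ = 0.991100, sin λ = 0.107262, cos λ = 0.994231.
East component: ΔE = −sin λ·ΔX + cos λ·ΔY = −(0.107262)(-147) + (0.994231)(-614) = -594.69 m.
1° of latitude spans πR/180 = 111125 m; at latitude φ, 1° of longitude spans that × cos φ = 110136.1 m, so Δλ = -594.69 / 110136.1 × 3600 = -19.439″.

Δλ = -19.4″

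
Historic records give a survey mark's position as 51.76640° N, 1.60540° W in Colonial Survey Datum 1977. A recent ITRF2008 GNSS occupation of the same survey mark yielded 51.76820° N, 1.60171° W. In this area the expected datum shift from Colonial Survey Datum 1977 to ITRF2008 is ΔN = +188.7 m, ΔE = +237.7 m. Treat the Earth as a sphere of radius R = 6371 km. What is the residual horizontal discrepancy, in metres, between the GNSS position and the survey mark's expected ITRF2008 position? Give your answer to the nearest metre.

20 m

Observed coordinate differences: Δφ = +0.00180°, Δλ = +0.00369°.
Converting to metres (1° lat = 111195 m, cos φ = 0.618869): observed ΔN = 200.2 m, observed ΔE = 253.9 m.
Subtracting the expected shift leaves a residual of 200.2 − (188.7) = 11.5 m north and 253.9 − (237.7) = 16.2 m east.
Residual distance = √(11.5² + 16.2²) = 19.9 m.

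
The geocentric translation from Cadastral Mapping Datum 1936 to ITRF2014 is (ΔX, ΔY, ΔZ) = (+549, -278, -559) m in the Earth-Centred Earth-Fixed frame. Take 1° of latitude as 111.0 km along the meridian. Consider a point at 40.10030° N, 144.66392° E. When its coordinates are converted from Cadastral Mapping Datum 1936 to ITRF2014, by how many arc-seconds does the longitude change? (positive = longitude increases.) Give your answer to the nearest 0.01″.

Δλ = -3.85″

sin φ = 0.644128, cos φ = 0.764918, sin λ = 0.578371, cos λ = -0.815774.
East component: ΔE = −sin λ·ΔX + cos λ·ΔY = −(0.578371)(549) + (-0.815774)(-278) = -90.74 m.
1° of latitude spans 111000 m; at latitude φ, 1° of longitude spans that × cos φ = 84905.9 m, so Δλ = -90.74 / 84905.9 × 3600 = -3.847″.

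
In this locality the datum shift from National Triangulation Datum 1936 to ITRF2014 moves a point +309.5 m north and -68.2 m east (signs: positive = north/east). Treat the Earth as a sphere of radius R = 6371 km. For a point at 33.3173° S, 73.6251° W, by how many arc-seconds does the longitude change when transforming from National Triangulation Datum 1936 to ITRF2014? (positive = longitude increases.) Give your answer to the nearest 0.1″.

At latitude -33.3173°, cos φ = 0.835642.
One radian of longitude at latitude φ spans R cos φ, so Δλ = ΔE / (R cos φ) = -68.2 / (6371000 × 0.835642) = -1.2810e-05 rad = -2.642″.

Δλ = -2.6″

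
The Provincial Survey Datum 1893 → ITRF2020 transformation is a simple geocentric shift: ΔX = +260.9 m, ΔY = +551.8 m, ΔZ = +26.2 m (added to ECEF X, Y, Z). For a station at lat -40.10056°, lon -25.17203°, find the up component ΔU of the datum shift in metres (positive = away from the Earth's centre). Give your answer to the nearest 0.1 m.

ΔU = -15.8 m

At φ = -40.10056°, λ = -25.17203°: sin φ = -0.644131, cos φ = 0.764915, sin λ = -0.425338, cos λ = 0.905035.
ΔU = cos φ cos λ·ΔX + cos φ sin λ·ΔY + sin φ·ΔZ = (0.764915)(0.905035)(260.9) + (0.764915)(-0.425338)(551.8) + (-0.644131)(26.2) = -15.79 m.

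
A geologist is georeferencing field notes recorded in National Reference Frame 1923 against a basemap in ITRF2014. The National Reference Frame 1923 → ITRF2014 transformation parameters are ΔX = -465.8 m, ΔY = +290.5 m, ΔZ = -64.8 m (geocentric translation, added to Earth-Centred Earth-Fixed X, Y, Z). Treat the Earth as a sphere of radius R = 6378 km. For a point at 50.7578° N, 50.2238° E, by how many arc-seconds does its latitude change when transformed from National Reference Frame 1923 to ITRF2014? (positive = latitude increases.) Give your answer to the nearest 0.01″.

Δφ = 0.55″

sin φ = 0.774479, cos φ = 0.632600, sin λ = 0.768549, cos λ = 0.639791.
North component: ΔN = −sin φ cos λ·ΔX − sin φ sin λ·ΔY + cos φ·ΔZ = −(0.774479)(0.639791)(-465.8) − (0.774479)(0.768549)(290.5) + (0.632600)(-64.8) = 16.90 m.
1° of latitude spans πR/180 = 111317 m, so Δφ = 16.90 / 111317 × 3600 = 0.547″.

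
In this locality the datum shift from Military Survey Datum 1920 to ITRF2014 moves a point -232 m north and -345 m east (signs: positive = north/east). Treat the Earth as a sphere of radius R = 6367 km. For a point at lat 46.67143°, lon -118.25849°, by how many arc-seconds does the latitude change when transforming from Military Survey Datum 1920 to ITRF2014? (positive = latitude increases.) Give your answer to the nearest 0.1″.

On a sphere of radius R, 1 rad of latitude = R, so Δφ = ΔN / R = -232.0 / 6367000 = -3.6438e-05 rad = -7.516″.

Δφ = -7.5″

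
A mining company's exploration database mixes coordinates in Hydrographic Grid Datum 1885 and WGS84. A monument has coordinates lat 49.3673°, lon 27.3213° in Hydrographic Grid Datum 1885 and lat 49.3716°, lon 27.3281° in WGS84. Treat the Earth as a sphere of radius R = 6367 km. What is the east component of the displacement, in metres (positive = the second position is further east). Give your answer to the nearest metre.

ΔE = 492 m

Δφ = 49.3716° − 49.3673° = +0.0043°; Δλ = 27.3281° − 27.3213° = +0.0068°.
1° along a meridian = πR/180 = 111125 m.
ΔN = Δφ × 111125 = 477.8 m; ΔE = Δλ × 111125 × cos(49.3673°) = +0.0068 × 111125 × 0.651207 = 492.1 m.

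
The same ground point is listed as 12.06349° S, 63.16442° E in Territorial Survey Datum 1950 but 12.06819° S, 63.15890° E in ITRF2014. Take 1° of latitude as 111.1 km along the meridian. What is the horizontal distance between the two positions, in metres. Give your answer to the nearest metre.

Δφ = -12.06819° − -12.06349° = -0.00470°; Δλ = 63.15890° − 63.16442° = -0.00552°.
ΔN = Δφ × 111100 = -522.2 m; ΔE = Δλ × 111100 × cos(-12.06349°) = -0.00552 × 111100 × 0.977917 = -599.7 m.
Distance = √(ΔE² + ΔN²) = √((-599.7)² + (-522.2)²) = 795.2 m.

795 m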